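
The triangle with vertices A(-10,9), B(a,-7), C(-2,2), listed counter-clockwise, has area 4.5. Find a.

Write out the shoelace sum; only the two edges meeting at B involve a:
2·Area = [((-10)·(-7) − a·9) + (a·2 − (-2)·(-7))] + 2
       = -7·a + 58 = 9
⇒ a = 7.

7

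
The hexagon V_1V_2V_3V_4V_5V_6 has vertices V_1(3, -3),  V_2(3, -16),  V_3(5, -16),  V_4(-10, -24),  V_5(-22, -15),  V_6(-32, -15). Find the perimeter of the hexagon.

94

|V_1V_2| = √((0)² + (-13)²) = √169 = 13
|V_2V_3| = √((2)² + (0)²) = √4 = 2
|V_3V_4| = √((-15)² + (-8)²) = √289 = 17
|V_4V_5| = √((-12)² + (9)²) = √225 = 15
|V_5V_6| = √((-10)² + (0)²) = √100 = 10
|V_6V_1| = √((35)² + (12)²) = √1369 = 37
Perimeter = 13 + 2 + 17 + 15 + 10 + 37 = 94.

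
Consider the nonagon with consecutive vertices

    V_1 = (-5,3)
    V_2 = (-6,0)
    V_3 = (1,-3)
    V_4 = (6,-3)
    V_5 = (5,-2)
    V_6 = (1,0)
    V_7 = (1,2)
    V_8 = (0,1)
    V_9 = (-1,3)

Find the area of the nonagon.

36

Apply the surveyor's formula: 2A = Σ (x_i·y_{i+1} − x_{i+1}·y_i), indices taken mod 9.
Σ = (18) + (18) + (15) + (3) + (2) + (2) + (1) + (1) + (12) = 72
Area = |Σ|/2 = 36.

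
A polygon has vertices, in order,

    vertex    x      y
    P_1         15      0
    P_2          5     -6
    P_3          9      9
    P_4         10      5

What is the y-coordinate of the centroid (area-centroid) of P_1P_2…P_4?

56/111

Apply Gauss's area formula. First the cross-terms c_i = x_i·y_{i+1} − x_{i+1}·y_i:
  -90, 99, -45, -75  ⇒  2A = -111, A = -55.5.
Then Σ (y_i + y_{i+1})·c_i = -168, so ȳ = -168 / (6·(-55.5)) = 56/111.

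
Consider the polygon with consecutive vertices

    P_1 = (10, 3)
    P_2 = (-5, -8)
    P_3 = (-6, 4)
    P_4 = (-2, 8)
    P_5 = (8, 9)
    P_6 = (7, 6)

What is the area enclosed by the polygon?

Apply the surveyor's formula: 2A = Σ (x_i·y_{i+1} − x_{i+1}·y_i), indices taken mod 6.
P_1→P_2: (10)(-8) − (-5)(3) = -65
P_2→P_3: (-5)(4) − (-6)(-8) = -68
P_3→P_4: (-6)(8) − (-2)(4) = -40
P_4→P_5: (-2)(9) − (8)(8) = -82
P_5→P_6: (8)(6) − (7)(9) = -15
P_6→P_1: (7)(3) − (10)(6) = -39
Σ = -309
Area = |Σ|/2 = 154.5.

154.5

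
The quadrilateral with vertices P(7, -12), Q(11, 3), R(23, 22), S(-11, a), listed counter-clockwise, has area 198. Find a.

-19

The doubled signed area Σ (x_i y_{i+1} − x_{i+1} y_i) is linear in a.
With a=0 it equals 700; the coefficient of a is 16 (from the two edges through S).
So 16·a + 700 = 2·198 = 396 ⇒ a = -19.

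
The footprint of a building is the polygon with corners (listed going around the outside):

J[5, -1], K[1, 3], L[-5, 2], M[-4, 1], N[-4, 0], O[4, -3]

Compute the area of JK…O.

31.5

Σ = (16) + (17) + (3) + (4) + (12) + (11) = 63
Area = |Σ|/2 = 31.5.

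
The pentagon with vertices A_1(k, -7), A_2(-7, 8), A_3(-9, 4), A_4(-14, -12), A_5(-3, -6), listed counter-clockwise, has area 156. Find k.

6

Write out the shoelace sum; only the two edges meeting at A_1 involve k:
2·Area = [((-3)·(-7) − k·(-6)) + (k·8 − (-7)·(-7))] + 256
       = 14·k + 228 = 312
⇒ k = 6.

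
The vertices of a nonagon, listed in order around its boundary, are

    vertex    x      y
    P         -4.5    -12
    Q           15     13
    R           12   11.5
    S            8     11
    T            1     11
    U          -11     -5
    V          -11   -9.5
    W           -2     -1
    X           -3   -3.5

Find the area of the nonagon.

218.375

P→Q: (-4.5)(13) − (15)(-12) = 121.5
Q→R: (15)(11.5) − (12)(13) = 16.5
R→S: (12)(11) − (8)(11.5) = 40
S→T: (8)(11) − (1)(11) = 77
T→U: (1)(-5) − (-11)(11) = 116
U→V: (-11)(-9.5) − (-11)(-5) = 49.5
V→W: (-11)(-1) − (-2)(-9.5) = -8
W→X: (-2)(-3.5) − (-3)(-1) = 4
X→P: (-3)(-12) − (-4.5)(-3.5) = 20.25
Σ = 436.75
Area = |Σ|/2 = 218.375.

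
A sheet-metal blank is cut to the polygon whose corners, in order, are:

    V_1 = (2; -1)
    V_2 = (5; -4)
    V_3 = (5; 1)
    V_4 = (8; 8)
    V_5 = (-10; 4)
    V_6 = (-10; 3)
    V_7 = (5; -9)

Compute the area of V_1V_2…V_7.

V_1→V_2: (2)(-4) − (5)(-1) = -3
V_2→V_3: (5)(1) − (5)(-4) = 25
V_3→V_4: (5)(8) − (8)(1) = 32
V_4→V_5: (8)(4) − (-10)(8) = 112
V_5→V_6: (-10)(3) − (-10)(4) = 10
V_6→V_7: (-10)(-9) − (5)(3) = 75
V_7→V_1: (5)(-1) − (2)(-9) = 13
Σ = 264
Area = |Σ|/2 = 132.

132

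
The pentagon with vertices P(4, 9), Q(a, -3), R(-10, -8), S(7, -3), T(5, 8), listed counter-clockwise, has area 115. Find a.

Write out the shoelace sum; only the two edges meeting at Q involve a:
2·Area = [(4·(-3) − a·9) + (a·(-8) − (-10)·(-3))] + 170
       = -17·a + 128 = 230
⇒ a = -6.

-6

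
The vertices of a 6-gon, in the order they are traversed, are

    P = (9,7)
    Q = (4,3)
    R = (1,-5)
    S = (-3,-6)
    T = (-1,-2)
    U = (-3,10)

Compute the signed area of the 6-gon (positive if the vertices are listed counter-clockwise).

Apply the shoelace formula: 2A = Σ (x_i·y_{i+1} − x_{i+1}·y_i), indices taken mod 6.
Σ = (-1) + (-23) + (-21) + (0) + (-16) + (-111) = -172
Signed area = Σ/2 = -86 (negative ⇒ clockwise traversal).

-86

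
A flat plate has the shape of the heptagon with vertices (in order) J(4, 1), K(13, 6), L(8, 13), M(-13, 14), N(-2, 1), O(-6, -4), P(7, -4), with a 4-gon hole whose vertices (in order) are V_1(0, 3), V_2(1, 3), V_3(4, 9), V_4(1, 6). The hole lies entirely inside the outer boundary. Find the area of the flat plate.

252.5

Outer boundary:
Apply the surveyor's formula: 2A = Σ (x_i·y_{i+1} − x_{i+1}·y_i), indices taken mod 7.
Cross-terms: 11, 121, 281, 15, 14, 52, 23  ⇒  Σ = 517
Area = |Σ|/2 = 258.5.
Hole:
Cross-terms: -3, -3, 15, 3  ⇒  Σ = 12
Area = |Σ|/2 = 6.
Net area = 258.5 − 6 = 252.5.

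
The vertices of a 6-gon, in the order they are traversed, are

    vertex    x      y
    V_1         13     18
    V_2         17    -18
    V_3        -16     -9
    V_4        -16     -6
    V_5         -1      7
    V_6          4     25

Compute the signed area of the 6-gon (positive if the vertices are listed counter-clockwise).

-726.5

Cross-terms: -540, -441, -48, -118, -53, -253  ⇒  Σ = -1453
Signed area = Σ/2 = -726.5 (negative ⇒ clockwise traversal).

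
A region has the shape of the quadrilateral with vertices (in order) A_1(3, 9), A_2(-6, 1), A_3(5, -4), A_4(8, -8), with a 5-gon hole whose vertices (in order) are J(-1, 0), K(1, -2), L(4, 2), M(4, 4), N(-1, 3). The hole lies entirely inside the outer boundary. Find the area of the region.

62.5

Outer boundary:
Cross-terms: 57, 19, -8, 96  ⇒  Σ = 164
Area = |Σ|/2 = 82.
Hole:
Σ = (2) + (10) + (8) + (16) + (3) = 39
Area = |Σ|/2 = 19.5.
Net area = 82 − 19.5 = 62.5.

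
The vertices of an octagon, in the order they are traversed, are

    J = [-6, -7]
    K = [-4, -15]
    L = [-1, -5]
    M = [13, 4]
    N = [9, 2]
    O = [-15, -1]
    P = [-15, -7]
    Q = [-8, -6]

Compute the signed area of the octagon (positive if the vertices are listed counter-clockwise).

Apply the shoelace formula: 2A = Σ (x_i·y_{i+1} − x_{i+1}·y_i), indices taken mod 8.
Cross-terms: 62, 5, 61, -10, 21, 90, 34, 20  ⇒  Σ = 283
Signed area = Σ/2 = 141.5 (positive ⇒ counter-clockwise traversal).

141.5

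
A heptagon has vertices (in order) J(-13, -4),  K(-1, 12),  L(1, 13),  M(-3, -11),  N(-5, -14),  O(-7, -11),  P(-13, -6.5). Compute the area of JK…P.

171.5

Σ = (-160) + (-25) + (28) + (-13) + (-43) + (-97.5) + (-32.5) = -343
Area = |Σ|/2 = 171.5.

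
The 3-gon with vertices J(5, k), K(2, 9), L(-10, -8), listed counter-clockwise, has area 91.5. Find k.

The doubled signed area Σ (x_i y_{i+1} − x_{i+1} y_i) is linear in k.
With k=0 it equals 159; the coefficient of k is -12 (from the two edges through J).
So -12·k + 159 = 2·91.5 = 183 ⇒ k = -2.

-2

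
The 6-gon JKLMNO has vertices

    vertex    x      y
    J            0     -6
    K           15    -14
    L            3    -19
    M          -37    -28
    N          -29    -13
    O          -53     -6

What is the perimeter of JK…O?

|JK| = √((15)² + (-8)²) = √289 = 17
|KL| = √((-12)² + (-5)²) = √169 = 13
|LM| = √((-40)² + (-9)²) = √1681 = 41
|MN| = √((8)² + (15)²) = √289 = 17
|NO| = √((-24)² + (7)²) = √625 = 25
|OJ| = √((53)² + (0)²) = √2809 = 53
Perimeter = 17 + 13 + 41 + 17 + 25 + 53 = 166.

166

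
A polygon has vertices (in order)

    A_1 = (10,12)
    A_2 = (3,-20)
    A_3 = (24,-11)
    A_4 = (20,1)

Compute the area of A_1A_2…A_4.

Apply the shoelace (surveyor's) formula: 2A = Σ (x_i·y_{i+1} − x_{i+1}·y_i), indices taken mod 4.
Σ = (-236) + (447) + (244) + (230) = 685
Area = |Σ|/2 = 342.5.

342.5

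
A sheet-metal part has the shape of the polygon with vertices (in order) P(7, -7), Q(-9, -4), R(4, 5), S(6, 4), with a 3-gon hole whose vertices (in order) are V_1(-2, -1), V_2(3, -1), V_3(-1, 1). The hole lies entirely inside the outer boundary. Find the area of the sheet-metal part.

97

Outer boundary:
P→Q: (7)(-4) − (-9)(-7) = -91
Q→R: (-9)(5) − (4)(-4) = -29
R→S: (4)(4) − (6)(5) = -14
S→P: (6)(-7) − (7)(4) = -70
Σ = -204
Area = |Σ|/2 = 102.
Hole:
Cross-terms: 5, 2, 3  ⇒  Σ = 10
Area = |Σ|/2 = 5.
Net area = 102 − 5 = 97.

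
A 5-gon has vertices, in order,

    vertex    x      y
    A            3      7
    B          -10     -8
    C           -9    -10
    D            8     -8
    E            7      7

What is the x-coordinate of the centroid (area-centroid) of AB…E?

Apply the shoelace formula. First the cross-terms c_i = x_i·y_{i+1} − x_{i+1}·y_i:
  46, 28, 152, 112, 28  ⇒  2A = 366, A = 183.
Then Σ (x_i + x_{i+1})·c_i = 954, so x̄ = 954 / (6·183) = 53/61.

53/61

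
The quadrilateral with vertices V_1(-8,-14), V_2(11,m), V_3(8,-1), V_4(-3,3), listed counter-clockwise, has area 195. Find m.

The doubled signed area Σ (x_i y_{i+1} − x_{i+1} y_i) is linear in m.
With m=0 it equals 230; the coefficient of m is -16 (from the two edges through V_2).
So -16·m + 230 = 2·195 = 390 ⇒ m = -10.

-10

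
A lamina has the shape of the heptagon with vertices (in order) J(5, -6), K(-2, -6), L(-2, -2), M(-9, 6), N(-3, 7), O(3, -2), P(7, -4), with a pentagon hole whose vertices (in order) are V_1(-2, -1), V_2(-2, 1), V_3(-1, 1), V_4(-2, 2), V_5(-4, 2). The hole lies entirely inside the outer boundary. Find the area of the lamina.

76.5

Outer boundary:
Apply Gauss's area formula: 2A = Σ (x_i·y_{i+1} − x_{i+1}·y_i), indices taken mod 7.
J→K: (5)(-6) − (-2)(-6) = -42
K→L: (-2)(-2) − (-2)(-6) = -8
L→M: (-2)(6) − (-9)(-2) = -30
M→N: (-9)(7) − (-3)(6) = -45
N→O: (-3)(-2) − (3)(7) = -15
O→P: (3)(-4) − (7)(-2) = 2
P→J: (7)(-6) − (5)(-4) = -22
Σ = -160
Area = |Σ|/2 = 80.
Hole:
Σ = (-4) + (-1) + (0) + (4) + (8) = 7
Area = |Σ|/2 = 3.5.
Net area = 80 − 3.5 = 76.5.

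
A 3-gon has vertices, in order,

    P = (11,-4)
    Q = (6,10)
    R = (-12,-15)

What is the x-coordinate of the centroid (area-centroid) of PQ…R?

Apply the shoelace formula. First the cross-terms c_i = x_i·y_{i+1} − x_{i+1}·y_i:
  134, 30, 213  ⇒  2A = 377, A = 188.5.
Then Σ (x_i + x_{i+1})·c_i = 1885, so x̄ = 1885 / (6·188.5) = 5/3.

5/3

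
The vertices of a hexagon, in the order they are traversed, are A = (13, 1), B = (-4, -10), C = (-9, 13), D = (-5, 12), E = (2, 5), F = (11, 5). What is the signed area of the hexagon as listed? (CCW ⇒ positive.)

-229.5

Apply the shoelace (surveyor's) formula: 2A = Σ (x_i·y_{i+1} − x_{i+1}·y_i), indices taken mod 6.
A→B: (13)(-10) − (-4)(1) = -126
B→C: (-4)(13) − (-9)(-10) = -142
C→D: (-9)(12) − (-5)(13) = -43
D→E: (-5)(5) − (2)(12) = -49
E→F: (2)(5) − (11)(5) = -45
F→A: (11)(1) − (13)(5) = -54
Σ = -459
Signed area = Σ/2 = -229.5 (negative ⇒ clockwise traversal).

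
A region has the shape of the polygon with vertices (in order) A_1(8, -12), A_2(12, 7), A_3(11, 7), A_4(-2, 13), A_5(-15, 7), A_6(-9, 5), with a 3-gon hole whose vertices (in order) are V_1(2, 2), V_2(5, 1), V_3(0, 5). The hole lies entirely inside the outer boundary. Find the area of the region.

Outer boundary:
A_1→A_2: (8)(7) − (12)(-12) = 200
A_2→A_3: (12)(7) − (11)(7) = 7
A_3→A_4: (11)(13) − (-2)(7) = 157
A_4→A_5: (-2)(7) − (-15)(13) = 181
A_5→A_6: (-15)(5) − (-9)(7) = -12
A_6→A_1: (-9)(-12) − (8)(5) = 68
Σ = 601
Area = |Σ|/2 = 300.5.
Hole:
Apply the surveyor's formula: 2A = Σ (x_i·y_{i+1} − x_{i+1}·y_i), indices taken mod 3.
V_1→V_2: (2)(1) − (5)(2) = -8
V_2→V_3: (5)(5) − (0)(1) = 25
V_3→V_1: (0)(2) − (2)(5) = -10
Σ = 7
Area = |Σ|/2 = 3.5.
Net area = 300.5 − 3.5 = 297.

297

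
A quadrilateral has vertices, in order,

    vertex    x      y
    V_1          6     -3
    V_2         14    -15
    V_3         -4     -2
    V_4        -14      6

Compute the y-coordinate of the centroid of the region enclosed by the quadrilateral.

-155/39

Apply the shoelace (surveyor's) formula. First the cross-terms c_i = x_i·y_{i+1} − x_{i+1}·y_i:
  -48, -88, -52, 6  ⇒  2A = -182, A = -91.
Then Σ (y_i + y_{i+1})·c_i = 2170, so ȳ = 2170 / (6·(-91)) = -155/39.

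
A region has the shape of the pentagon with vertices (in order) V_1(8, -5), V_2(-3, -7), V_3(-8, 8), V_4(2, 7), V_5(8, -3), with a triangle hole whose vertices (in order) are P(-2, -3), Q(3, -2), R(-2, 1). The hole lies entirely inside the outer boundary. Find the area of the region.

Outer boundary:
Apply the shoelace (surveyor's) formula: 2A = Σ (x_i·y_{i+1} − x_{i+1}·y_i), indices taken mod 5.
Σ = (-71) + (-80) + (-72) + (-62) + (-16) = -301
Area = |Σ|/2 = 150.5.
Hole:
Cross-terms: 13, -1, 8  ⇒  Σ = 20
Area = |Σ|/2 = 10.
Net area = 150.5 − 10 = 140.5.

140.5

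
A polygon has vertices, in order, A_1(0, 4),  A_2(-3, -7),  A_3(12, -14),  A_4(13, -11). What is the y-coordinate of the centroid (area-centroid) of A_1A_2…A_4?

-179/30

Apply the surveyor's formula. First the cross-terms c_i = x_i·y_{i+1} − x_{i+1}·y_i:
  12, 126, 50, 52  ⇒  2A = 240, A = 120.
Then Σ (y_i + y_{i+1})·c_i = -4296, so ȳ = -4296 / (6·120) = -179/30.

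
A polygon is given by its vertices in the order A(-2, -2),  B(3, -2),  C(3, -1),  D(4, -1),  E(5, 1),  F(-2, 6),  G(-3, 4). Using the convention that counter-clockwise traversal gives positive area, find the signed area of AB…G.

Cross-terms: 10, 3, 1, 9, 32, 10, 14  ⇒  Σ = 79
Signed area = Σ/2 = 39.5 (positive ⇒ counter-clockwise traversal).

39.5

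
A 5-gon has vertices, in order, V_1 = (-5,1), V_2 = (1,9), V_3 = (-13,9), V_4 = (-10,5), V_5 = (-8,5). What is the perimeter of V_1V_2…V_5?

36

|V_1V_2| = √((6)² + (8)²) = √100 = 10
|V_2V_3| = √((-14)² + (0)²) = √196 = 14
|V_3V_4| = √((3)² + (-4)²) = √25 = 5
|V_4V_5| = √((2)² + (0)²) = √4 = 2
|V_5V_1| = √((3)² + (-4)²) = √25 = 5
Perimeter = 10 + 14 + 5 + 2 + 5 = 36.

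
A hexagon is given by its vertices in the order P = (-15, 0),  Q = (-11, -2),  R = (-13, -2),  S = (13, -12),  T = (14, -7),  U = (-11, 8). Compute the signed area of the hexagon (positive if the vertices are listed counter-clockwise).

Apply the surveyor's formula: 2A = Σ (x_i·y_{i+1} − x_{i+1}·y_i), indices taken mod 6.
Σ = (30) + (-4) + (182) + (77) + (35) + (120) = 440
Signed area = Σ/2 = 220 (positive ⇒ counter-clockwise traversal).

220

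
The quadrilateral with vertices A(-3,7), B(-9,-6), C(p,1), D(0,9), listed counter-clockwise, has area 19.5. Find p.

The doubled signed area Σ (x_i y_{i+1} − x_{i+1} y_i) is linear in p.
With p=0 it equals 99; the coefficient of p is 15 (from the two edges through C).
So 15·p + 99 = 2·19.5 = 39 ⇒ p = -4.

-4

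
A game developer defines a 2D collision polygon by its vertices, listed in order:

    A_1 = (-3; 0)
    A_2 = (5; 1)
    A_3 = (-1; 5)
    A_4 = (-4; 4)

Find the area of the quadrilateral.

25.5

Apply the shoelace (surveyor's) formula: 2A = Σ (x_i·y_{i+1} − x_{i+1}·y_i), indices taken mod 4.
Σ = (-3) + (26) + (16) + (12) = 51
Area = |Σ|/2 = 25.5.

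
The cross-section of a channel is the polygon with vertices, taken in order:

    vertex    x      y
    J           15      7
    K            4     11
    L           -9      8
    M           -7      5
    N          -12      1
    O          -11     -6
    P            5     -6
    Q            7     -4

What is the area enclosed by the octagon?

321

Apply the shoelace formula: 2A = Σ (x_i·y_{i+1} − x_{i+1}·y_i), indices taken mod 8.
Σ = (137) + (131) + (11) + (53) + (83) + (96) + (22) + (109) = 642
Area = |Σ|/2 = 321.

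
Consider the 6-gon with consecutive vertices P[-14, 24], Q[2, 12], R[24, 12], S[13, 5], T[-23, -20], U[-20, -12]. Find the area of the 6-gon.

716.5

Apply Gauss's area formula: 2A = Σ (x_i·y_{i+1} − x_{i+1}·y_i), indices taken mod 6.
Cross-terms: -216, -264, -36, -145, -124, -648  ⇒  Σ = -1433
Area = |Σ|/2 = 716.5.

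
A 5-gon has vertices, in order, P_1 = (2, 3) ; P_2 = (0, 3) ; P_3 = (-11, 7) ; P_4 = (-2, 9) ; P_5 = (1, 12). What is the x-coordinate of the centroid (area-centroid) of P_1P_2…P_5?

-181/75

Apply Gauss's area formula. First the cross-terms c_i = x_i·y_{i+1} − x_{i+1}·y_i:
  6, 33, -85, -33, -21  ⇒  2A = -100, A = -50.
Then Σ (x_i + x_{i+1})·c_i = 724, so x̄ = 724 / (6·(-50)) = -181/75.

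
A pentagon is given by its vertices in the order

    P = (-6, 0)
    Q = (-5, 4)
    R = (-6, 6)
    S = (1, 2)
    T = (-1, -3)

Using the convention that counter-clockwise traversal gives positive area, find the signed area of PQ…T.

Cross-terms: -24, -6, -18, -1, -18  ⇒  Σ = -67
Signed area = Σ/2 = -33.5 (negative ⇒ clockwise traversal).

-33.5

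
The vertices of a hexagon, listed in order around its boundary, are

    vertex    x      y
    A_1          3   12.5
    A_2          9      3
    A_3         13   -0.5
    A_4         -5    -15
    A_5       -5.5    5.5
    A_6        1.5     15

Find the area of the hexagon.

285.75

Apply the surveyor's formula: 2A = Σ (x_i·y_{i+1} − x_{i+1}·y_i), indices taken mod 6.
Cross-terms: -103.5, -43.5, -197.5, -110, -90.75, -26.25  ⇒  Σ = -571.5
Area = |Σ|/2 = 285.75.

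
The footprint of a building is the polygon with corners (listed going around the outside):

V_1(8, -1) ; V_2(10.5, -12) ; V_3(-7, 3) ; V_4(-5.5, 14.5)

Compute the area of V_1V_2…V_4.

Apply the shoelace (surveyor's) formula: 2A = Σ (x_i·y_{i+1} − x_{i+1}·y_i), indices taken mod 4.
Σ = (-85.5) + (-52.5) + (-85) + (-110.5) = -333.5
Area = |Σ|/2 = 166.75.

166.75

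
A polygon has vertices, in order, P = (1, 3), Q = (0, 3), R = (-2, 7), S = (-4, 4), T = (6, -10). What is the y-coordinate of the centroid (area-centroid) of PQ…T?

Apply the shoelace formula. First the cross-terms c_i = x_i·y_{i+1} − x_{i+1}·y_i:
  3, 6, 20, 16, 28  ⇒  2A = 73, A = 36.5.
Then Σ (y_i + y_{i+1})·c_i = 6, so ȳ = 6 / (6·36.5) = 2/73.

2/73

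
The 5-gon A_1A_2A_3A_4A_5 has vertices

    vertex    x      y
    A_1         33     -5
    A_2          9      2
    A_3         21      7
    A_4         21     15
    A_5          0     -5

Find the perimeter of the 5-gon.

|A_1A_2| = √((-24)² + (7)²) = √625 = 25
|A_2A_3| = √((12)² + (5)²) = √169 = 13
|A_3A_4| = √((0)² + (8)²) = √64 = 8
|A_4A_5| = √((-21)² + (-20)²) = √841 = 29
|A_5A_1| = √((33)² + (0)²) = √1089 = 33
Perimeter = 25 + 13 + 8 + 29 + 33 = 108.

108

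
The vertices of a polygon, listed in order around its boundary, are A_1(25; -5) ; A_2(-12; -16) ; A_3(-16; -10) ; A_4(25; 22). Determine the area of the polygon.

686.5

Σ = (-460) + (-136) + (-102) + (-675) = -1373
Area = |Σ|/2 = 686.5.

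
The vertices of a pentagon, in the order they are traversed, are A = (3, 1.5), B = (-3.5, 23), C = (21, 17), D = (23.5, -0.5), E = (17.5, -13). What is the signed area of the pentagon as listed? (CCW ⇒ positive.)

-554.875

Apply Gauss's area formula: 2A = Σ (x_i·y_{i+1} − x_{i+1}·y_i), indices taken mod 5.
Σ = (74.25) + (-542.5) + (-410) + (-296.75) + (65.25) = -1109.75
Signed area = Σ/2 = -554.875 (negative ⇒ clockwise traversal).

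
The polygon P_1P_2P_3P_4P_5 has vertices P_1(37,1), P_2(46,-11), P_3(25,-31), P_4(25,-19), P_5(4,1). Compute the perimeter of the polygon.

118

|P_1P_2| = √((9)² + (-12)²) = √225 = 15
|P_2P_3| = √((-21)² + (-20)²) = √841 = 29
|P_3P_4| = √((0)² + (12)²) = √144 = 12
|P_4P_5| = √((-21)² + (20)²) = √841 = 29
|P_5P_1| = √((33)² + (0)²) = √1089 = 33
Perimeter = 15 + 29 + 12 + 29 + 33 = 118.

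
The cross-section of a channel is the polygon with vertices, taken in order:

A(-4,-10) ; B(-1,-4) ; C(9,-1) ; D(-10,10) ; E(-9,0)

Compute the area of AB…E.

Apply the shoelace formula: 2A = Σ (x_i·y_{i+1} − x_{i+1}·y_i), indices taken mod 5.
Σ = (6) + (37) + (80) + (90) + (90) = 303
Area = |Σ|/2 = 151.5.

151.5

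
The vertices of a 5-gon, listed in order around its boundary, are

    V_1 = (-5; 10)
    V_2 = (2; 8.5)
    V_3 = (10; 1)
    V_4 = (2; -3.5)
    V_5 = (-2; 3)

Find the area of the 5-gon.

Apply the surveyor's formula: 2A = Σ (x_i·y_{i+1} − x_{i+1}·y_i), indices taken mod 5.
Cross-terms: -62.5, -83, -37, -1, -5  ⇒  Σ = -188.5
Area = |Σ|/2 = 94.25.

94.25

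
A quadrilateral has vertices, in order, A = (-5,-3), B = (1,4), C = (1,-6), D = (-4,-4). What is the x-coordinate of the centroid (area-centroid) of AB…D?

Apply the shoelace formula. First the cross-terms c_i = x_i·y_{i+1} − x_{i+1}·y_i:
  -17, -10, -28, -8  ⇒  2A = -63, A = -31.5.
Then Σ (x_i + x_{i+1})·c_i = 204, so x̄ = 204 / (6·(-31.5)) = -68/63.

-68/63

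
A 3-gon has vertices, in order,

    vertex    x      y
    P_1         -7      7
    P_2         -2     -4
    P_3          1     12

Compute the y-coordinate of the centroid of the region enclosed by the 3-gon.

5

Apply the surveyor's formula. First the cross-terms c_i = x_i·y_{i+1} − x_{i+1}·y_i:
  42, -20, 91  ⇒  2A = 113, A = 56.5.
Then Σ (y_i + y_{i+1})·c_i = 1695, so ȳ = 1695 / (6·56.5) = 5.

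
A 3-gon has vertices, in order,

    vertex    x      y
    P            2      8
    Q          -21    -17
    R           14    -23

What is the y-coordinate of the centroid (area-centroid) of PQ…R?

-32/3

Apply Gauss's area formula. First the cross-terms c_i = x_i·y_{i+1} − x_{i+1}·y_i:
  134, 721, 158  ⇒  2A = 1013, A = 506.5.
Then Σ (y_i + y_{i+1})·c_i = -32416, so ȳ = -32416 / (6·506.5) = -32/3.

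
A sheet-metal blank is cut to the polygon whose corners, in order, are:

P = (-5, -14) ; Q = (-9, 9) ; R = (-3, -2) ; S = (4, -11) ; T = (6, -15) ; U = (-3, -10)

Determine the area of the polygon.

96

Apply the shoelace formula: 2A = Σ (x_i·y_{i+1} − x_{i+1}·y_i), indices taken mod 6.
Σ = (-171) + (45) + (41) + (6) + (-105) + (-8) = -192
Area = |Σ|/2 = 96.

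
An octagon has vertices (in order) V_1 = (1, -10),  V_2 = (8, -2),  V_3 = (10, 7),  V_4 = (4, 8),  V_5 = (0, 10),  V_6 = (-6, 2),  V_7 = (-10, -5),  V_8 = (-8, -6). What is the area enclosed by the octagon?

231

Σ = (78) + (76) + (52) + (40) + (60) + (50) + (20) + (86) = 462
Area = |Σ|/2 = 231.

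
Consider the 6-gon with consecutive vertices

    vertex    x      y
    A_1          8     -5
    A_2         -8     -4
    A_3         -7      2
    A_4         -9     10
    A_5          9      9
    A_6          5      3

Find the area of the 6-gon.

203

Cross-terms: -72, -44, -52, -171, -18, -49  ⇒  Σ = -406
Area = |Σ|/2 = 203.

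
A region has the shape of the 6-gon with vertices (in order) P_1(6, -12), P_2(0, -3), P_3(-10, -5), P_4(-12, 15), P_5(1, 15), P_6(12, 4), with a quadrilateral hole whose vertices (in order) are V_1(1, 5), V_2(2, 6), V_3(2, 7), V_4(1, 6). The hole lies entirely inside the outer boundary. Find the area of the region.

Outer boundary:
Apply Gauss's area formula: 2A = Σ (x_i·y_{i+1} − x_{i+1}·y_i), indices taken mod 6.
Cross-terms: -18, -30, -210, -195, -176, -168  ⇒  Σ = -797
Area = |Σ|/2 = 398.5.
Hole:
Σ = (-4) + (2) + (5) + (-1) = 2
Area = |Σ|/2 = 1.
Net area = 398.5 − 1 = 397.5.

397.5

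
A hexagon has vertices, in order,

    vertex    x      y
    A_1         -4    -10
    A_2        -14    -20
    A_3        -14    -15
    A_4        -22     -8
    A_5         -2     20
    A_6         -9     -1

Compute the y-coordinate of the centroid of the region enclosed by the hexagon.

Apply the shoelace formula. First the cross-terms c_i = x_i·y_{i+1} − x_{i+1}·y_i:
  -60, -70, -218, -456, 182, 86  ⇒  2A = -536, A = -268.
Then Σ (y_i + y_{i+1})·c_i = 6304, so ȳ = 6304 / (6·(-268)) = -788/201.

-788/201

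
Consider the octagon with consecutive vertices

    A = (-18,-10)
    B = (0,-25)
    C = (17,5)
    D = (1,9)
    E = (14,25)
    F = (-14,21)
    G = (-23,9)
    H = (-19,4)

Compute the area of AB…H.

1132

Apply Gauss's area formula: 2A = Σ (x_i·y_{i+1} − x_{i+1}·y_i), indices taken mod 8.
A→B: (-18)(-25) − (0)(-10) = 450
B→C: (0)(5) − (17)(-25) = 425
C→D: (17)(9) − (1)(5) = 148
D→E: (1)(25) − (14)(9) = -101
E→F: (14)(21) − (-14)(25) = 644
F→G: (-14)(9) − (-23)(21) = 357
G→H: (-23)(4) − (-19)(9) = 79
H→A: (-19)(-10) − (-18)(4) = 262
Σ = 2264
Area = |Σ|/2 = 1132.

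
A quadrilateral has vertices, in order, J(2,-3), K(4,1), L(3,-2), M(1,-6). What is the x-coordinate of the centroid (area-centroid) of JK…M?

2.5

Apply Gauss's area formula. First the cross-terms c_i = x_i·y_{i+1} − x_{i+1}·y_i:
  14, -11, -16, 9  ⇒  2A = -4, A = -2.
Then Σ (x_i + x_{i+1})·c_i = -30, so x̄ = -30 / (6·(-2)) = 2.5.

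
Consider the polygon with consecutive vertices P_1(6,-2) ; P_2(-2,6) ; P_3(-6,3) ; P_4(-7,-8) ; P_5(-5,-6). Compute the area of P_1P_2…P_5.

89.5

P_1→P_2: (6)(6) − (-2)(-2) = 32
P_2→P_3: (-2)(3) − (-6)(6) = 30
P_3→P_4: (-6)(-8) − (-7)(3) = 69
P_4→P_5: (-7)(-6) − (-5)(-8) = 2
P_5→P_1: (-5)(-2) − (6)(-6) = 46
Σ = 179
Area = |Σ|/2 = 89.5.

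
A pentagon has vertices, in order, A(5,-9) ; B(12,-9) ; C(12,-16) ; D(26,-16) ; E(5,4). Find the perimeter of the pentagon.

70

|AB| = √((7)² + (0)²) = √49 = 7
|BC| = √((0)² + (-7)²) = √49 = 7
|CD| = √((14)² + (0)²) = √196 = 14
|DE| = √((-21)² + (20)²) = √841 = 29
|EA| = √((0)² + (-13)²) = √169 = 13
Perimeter = 7 + 7 + 14 + 29 + 13 = 70.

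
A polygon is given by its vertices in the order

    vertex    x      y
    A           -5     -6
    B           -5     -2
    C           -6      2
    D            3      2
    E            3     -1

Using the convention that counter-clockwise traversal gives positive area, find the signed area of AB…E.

A→B: (-5)(-2) − (-5)(-6) = -20
B→C: (-5)(2) − (-6)(-2) = -22
C→D: (-6)(2) − (3)(2) = -18
D→E: (3)(-1) − (3)(2) = -9
E→A: (3)(-6) − (-5)(-1) = -23
Σ = -92
Signed area = Σ/2 = -46 (negative ⇒ clockwise traversal).

-46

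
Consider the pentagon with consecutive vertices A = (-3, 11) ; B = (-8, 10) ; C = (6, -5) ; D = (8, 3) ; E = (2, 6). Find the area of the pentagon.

Σ = (58) + (-20) + (58) + (42) + (40) = 178
Area = |Σ|/2 = 89.

89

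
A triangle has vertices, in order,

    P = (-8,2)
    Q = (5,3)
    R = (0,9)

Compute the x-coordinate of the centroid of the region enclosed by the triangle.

Apply the surveyor's formula. First the cross-terms c_i = x_i·y_{i+1} − x_{i+1}·y_i:
  -34, 45, 72  ⇒  2A = 83, A = 41.5.
Then Σ (x_i + x_{i+1})·c_i = -249, so x̄ = -249 / (6·41.5) = -1.

-1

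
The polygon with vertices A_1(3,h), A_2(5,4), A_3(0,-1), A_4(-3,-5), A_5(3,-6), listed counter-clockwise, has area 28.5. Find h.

-1

Write out the shoelace sum; only the two edges meeting at A_1 involve h:
2·Area = [(3·h − 3·(-6)) + (3·4 − 5·h)] + 25
       = -2·h + 55 = 57
⇒ h = -1.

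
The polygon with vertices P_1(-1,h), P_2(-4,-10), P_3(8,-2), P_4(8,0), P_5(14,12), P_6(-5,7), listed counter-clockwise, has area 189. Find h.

-3

Write out the shoelace sum; only the two edges meeting at P_1 involve h:
2·Area = [((-5)·h − (-1)·7) + ((-1)·(-10) − (-4)·h)] + 358
       = -1·h + 375 = 378
⇒ h = -3.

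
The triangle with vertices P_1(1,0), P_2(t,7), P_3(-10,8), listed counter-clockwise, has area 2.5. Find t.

Write out the shoelace sum; only the two edges meeting at P_2 involve t:
2·Area = [(1·7 − t·0) + (t·8 − (-10)·7)] + -8
       = 8·t + 69 = 5
⇒ t = -8.

-8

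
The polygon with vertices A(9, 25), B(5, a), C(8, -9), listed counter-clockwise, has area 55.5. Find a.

0

Write out the shoelace sum; only the two edges meeting at B involve a:
2·Area = [(9·a − 5·25) + (5·(-9) − 8·a)] + 281
       = 1·a + 111 = 111
⇒ a = 0.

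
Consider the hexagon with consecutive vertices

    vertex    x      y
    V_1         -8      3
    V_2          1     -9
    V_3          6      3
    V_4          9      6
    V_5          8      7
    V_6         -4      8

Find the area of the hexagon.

147

Apply the shoelace (surveyor's) formula: 2A = Σ (x_i·y_{i+1} − x_{i+1}·y_i), indices taken mod 6.
Σ = (69) + (57) + (9) + (15) + (92) + (52) = 294
Area = |Σ|/2 = 147.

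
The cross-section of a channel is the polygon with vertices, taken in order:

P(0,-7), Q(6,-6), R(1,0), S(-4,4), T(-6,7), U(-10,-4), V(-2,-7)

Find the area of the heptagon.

109

P→Q: (0)(-6) − (6)(-7) = 42
Q→R: (6)(0) − (1)(-6) = 6
R→S: (1)(4) − (-4)(0) = 4
S→T: (-4)(7) − (-6)(4) = -4
T→U: (-6)(-4) − (-10)(7) = 94
U→V: (-10)(-7) − (-2)(-4) = 62
V→P: (-2)(-7) − (0)(-7) = 14
Σ = 218
Area = |Σ|/2 = 109.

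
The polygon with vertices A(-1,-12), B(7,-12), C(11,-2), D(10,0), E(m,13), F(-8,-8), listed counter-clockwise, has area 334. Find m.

-14

The doubled signed area Σ (x_i y_{i+1} − x_{i+1} y_i) is linear in m.
With m=0 it equals 556; the coefficient of m is -8 (from the two edges through E).
So -8·m + 556 = 2·334 = 668 ⇒ m = -14.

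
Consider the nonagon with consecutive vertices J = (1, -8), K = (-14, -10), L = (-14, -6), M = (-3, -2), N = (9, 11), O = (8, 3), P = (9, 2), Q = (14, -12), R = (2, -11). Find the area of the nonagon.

Apply the shoelace formula: 2A = Σ (x_i·y_{i+1} − x_{i+1}·y_i), indices taken mod 9.
Σ = (-122) + (-56) + (10) + (-15) + (-61) + (-11) + (-136) + (-130) + (-5) = -526
Area = |Σ|/2 = 263.

263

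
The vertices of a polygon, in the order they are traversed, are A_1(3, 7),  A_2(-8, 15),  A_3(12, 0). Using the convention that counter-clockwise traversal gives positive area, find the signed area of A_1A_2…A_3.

2.5

Apply the shoelace (surveyor's) formula: 2A = Σ (x_i·y_{i+1} − x_{i+1}·y_i), indices taken mod 3.
Σ = (101) + (-180) + (84) = 5
Signed area = Σ/2 = 2.5 (positive ⇒ counter-clockwise traversal).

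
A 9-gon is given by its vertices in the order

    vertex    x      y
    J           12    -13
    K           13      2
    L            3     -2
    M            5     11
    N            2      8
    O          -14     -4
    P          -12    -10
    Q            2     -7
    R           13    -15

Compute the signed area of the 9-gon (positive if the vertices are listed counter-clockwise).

J→K: (12)(2) − (13)(-13) = 193
K→L: (13)(-2) − (3)(2) = -32
L→M: (3)(11) − (5)(-2) = 43
M→N: (5)(8) − (2)(11) = 18
N→O: (2)(-4) − (-14)(8) = 104
O→P: (-14)(-10) − (-12)(-4) = 92
P→Q: (-12)(-7) − (2)(-10) = 104
Q→R: (2)(-15) − (13)(-7) = 61
R→J: (13)(-13) − (12)(-15) = 11
Σ = 594
Signed area = Σ/2 = 297 (positive ⇒ counter-clockwise traversal).

297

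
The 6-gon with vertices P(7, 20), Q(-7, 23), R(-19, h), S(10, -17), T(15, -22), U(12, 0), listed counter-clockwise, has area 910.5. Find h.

-13

The doubled signed area Σ (x_i y_{i+1} − x_{i+1} y_i) is linear in h.
With h=0 it equals 1600; the coefficient of h is -17 (from the two edges through R).
So -17·h + 1600 = 2·910.5 = 1821 ⇒ h = -13.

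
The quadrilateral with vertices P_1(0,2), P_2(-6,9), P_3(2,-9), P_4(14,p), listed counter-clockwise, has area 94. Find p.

The doubled signed area Σ (x_i y_{i+1} − x_{i+1} y_i) is linear in p.
With p=0 it equals 202; the coefficient of p is 2 (from the two edges through P_4).
So 2·p + 202 = 2·94 = 188 ⇒ p = -7.

-7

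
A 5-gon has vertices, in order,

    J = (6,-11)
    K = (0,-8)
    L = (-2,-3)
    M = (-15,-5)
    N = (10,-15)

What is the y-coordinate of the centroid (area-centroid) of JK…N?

-301/39

Apply the shoelace (surveyor's) formula. First the cross-terms c_i = x_i·y_{i+1} − x_{i+1}·y_i:
  -48, -16, -35, 275, -20  ⇒  2A = 156, A = 78.
Then Σ (y_i + y_{i+1})·c_i = -3612, so ȳ = -3612 / (6·78) = -301/39.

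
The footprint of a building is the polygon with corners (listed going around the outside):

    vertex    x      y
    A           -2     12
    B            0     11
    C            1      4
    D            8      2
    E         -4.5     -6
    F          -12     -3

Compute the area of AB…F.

155.25

Σ = (-22) + (-11) + (-30) + (-39) + (-58.5) + (-150) = -310.5
Area = |Σ|/2 = 155.25.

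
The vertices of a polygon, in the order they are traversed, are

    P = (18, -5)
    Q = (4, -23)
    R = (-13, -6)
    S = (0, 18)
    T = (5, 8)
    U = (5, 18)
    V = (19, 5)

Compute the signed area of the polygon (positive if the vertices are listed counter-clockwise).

-746.5

Apply the surveyor's formula: 2A = Σ (x_i·y_{i+1} − x_{i+1}·y_i), indices taken mod 7.
Σ = (-394) + (-323) + (-234) + (-90) + (50) + (-317) + (-185) = -1493
Signed area = Σ/2 = -746.5 (negative ⇒ clockwise traversal).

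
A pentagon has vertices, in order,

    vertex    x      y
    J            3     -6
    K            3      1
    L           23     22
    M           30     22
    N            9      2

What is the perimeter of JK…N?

|JK| = √((0)² + (7)²) = √49 = 7
|KL| = √((20)² + (21)²) = √841 = 29
|LM| = √((7)² + (0)²) = √49 = 7
|MN| = √((-21)² + (-20)²) = √841 = 29
|NJ| = √((-6)² + (-8)²) = √100 = 10
Perimeter = 7 + 29 + 7 + 29 + 10 = 82.

82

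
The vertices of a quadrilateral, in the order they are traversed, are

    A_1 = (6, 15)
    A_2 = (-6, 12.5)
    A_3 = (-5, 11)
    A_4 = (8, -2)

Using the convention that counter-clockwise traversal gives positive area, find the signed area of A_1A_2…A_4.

Σ = (165) + (-3.5) + (-78) + (132) = 215.5
Signed area = Σ/2 = 107.75 (positive ⇒ counter-clockwise traversal).

107.75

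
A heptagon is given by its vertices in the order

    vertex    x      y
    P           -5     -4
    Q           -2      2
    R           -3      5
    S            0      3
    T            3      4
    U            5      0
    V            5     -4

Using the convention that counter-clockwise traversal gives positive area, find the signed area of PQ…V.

Apply the shoelace formula: 2A = Σ (x_i·y_{i+1} − x_{i+1}·y_i), indices taken mod 7.
P→Q: (-5)(2) − (-2)(-4) = -18
Q→R: (-2)(5) − (-3)(2) = -4
R→S: (-3)(3) − (0)(5) = -9
S→T: (0)(4) − (3)(3) = -9
T→U: (3)(0) − (5)(4) = -20
U→V: (5)(-4) − (5)(0) = -20
V→P: (5)(-4) − (-5)(-4) = -40
Σ = -120
Signed area = Σ/2 = -60 (negative ⇒ clockwise traversal).

-60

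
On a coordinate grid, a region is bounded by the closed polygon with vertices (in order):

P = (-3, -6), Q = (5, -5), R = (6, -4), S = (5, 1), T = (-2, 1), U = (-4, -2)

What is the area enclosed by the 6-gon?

Cross-terms: 45, 10, 26, 7, 8, 18  ⇒  Σ = 114
Area = |Σ|/2 = 57.

57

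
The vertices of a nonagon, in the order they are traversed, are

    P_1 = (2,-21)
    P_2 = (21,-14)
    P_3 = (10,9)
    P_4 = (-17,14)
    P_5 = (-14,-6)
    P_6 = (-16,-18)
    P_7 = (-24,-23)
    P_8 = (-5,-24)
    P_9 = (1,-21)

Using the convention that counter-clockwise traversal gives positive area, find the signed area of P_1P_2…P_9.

Σ = (413) + (329) + (293) + (298) + (156) + (-64) + (461) + (129) + (21) = 2036
Signed area = Σ/2 = 1018 (positive ⇒ counter-clockwise traversal).

1018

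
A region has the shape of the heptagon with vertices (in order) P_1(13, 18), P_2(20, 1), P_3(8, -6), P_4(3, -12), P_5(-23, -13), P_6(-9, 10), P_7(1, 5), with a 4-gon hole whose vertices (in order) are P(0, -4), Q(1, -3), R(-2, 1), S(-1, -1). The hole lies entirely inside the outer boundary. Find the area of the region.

655.5

Outer boundary:
Apply the shoelace formula: 2A = Σ (x_i·y_{i+1} − x_{i+1}·y_i), indices taken mod 7.
Σ = (-347) + (-128) + (-78) + (-315) + (-347) + (-55) + (-47) = -1317
Area = |Σ|/2 = 658.5.
Hole:
Σ = (4) + (-5) + (3) + (4) = 6
Area = |Σ|/2 = 3.
Net area = 658.5 − 3 = 655.5.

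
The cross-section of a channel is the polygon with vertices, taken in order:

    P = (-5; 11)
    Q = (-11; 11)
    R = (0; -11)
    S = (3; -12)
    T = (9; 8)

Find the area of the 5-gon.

Apply the shoelace formula: 2A = Σ (x_i·y_{i+1} − x_{i+1}·y_i), indices taken mod 5.
Cross-terms: 66, 121, 33, 132, 139  ⇒  Σ = 491
Area = |Σ|/2 = 245.5.

245.5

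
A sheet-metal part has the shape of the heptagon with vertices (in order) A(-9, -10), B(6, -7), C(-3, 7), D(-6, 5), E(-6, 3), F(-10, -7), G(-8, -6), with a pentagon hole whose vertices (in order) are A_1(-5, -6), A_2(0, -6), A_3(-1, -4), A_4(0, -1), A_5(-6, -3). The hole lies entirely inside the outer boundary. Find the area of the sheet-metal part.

Outer boundary:
Cross-terms: 123, 21, 27, 12, 72, 4, 26  ⇒  Σ = 285
Area = |Σ|/2 = 142.5.
Hole:
Apply the surveyor's formula: 2A = Σ (x_i·y_{i+1} − x_{i+1}·y_i), indices taken mod 5.
Σ = (30) + (-6) + (1) + (-6) + (21) = 40
Area = |Σ|/2 = 20.
Net area = 142.5 − 20 = 122.5.

122.5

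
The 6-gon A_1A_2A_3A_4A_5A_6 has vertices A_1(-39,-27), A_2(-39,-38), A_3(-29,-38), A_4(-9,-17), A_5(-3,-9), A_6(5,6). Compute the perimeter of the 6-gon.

|A_1A_2| = √((0)² + (-11)²) = √121 = 11
|A_2A_3| = √((10)² + (0)²) = √100 = 10
|A_3A_4| = √((20)² + (21)²) = √841 = 29
|A_4A_5| = √((6)² + (8)²) = √100 = 10
|A_5A_6| = √((8)² + (15)²) = √289 = 17
|A_6A_1| = √((-44)² + (-33)²) = √3025 = 55
Perimeter = 11 + 10 + 29 + 10 + 17 + 55 = 132.

132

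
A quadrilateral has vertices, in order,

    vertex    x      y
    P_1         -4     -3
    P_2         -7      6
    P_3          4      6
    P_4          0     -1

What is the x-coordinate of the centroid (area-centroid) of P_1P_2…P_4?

-33/17

Apply the shoelace formula. First the cross-terms c_i = x_i·y_{i+1} − x_{i+1}·y_i:
  -45, -66, -4, -4  ⇒  2A = -119, A = -59.5.
Then Σ (x_i + x_{i+1})·c_i = 693, so x̄ = 693 / (6·(-59.5)) = -33/17.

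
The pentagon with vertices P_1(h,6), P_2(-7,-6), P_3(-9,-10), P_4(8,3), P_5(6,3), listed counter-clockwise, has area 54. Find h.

5

The doubled signed area Σ (x_i y_{i+1} − x_{i+1} y_i) is linear in h.
With h=0 it equals 153; the coefficient of h is -9 (from the two edges through P_1).
So -9·h + 153 = 2·54 = 108 ⇒ h = 5.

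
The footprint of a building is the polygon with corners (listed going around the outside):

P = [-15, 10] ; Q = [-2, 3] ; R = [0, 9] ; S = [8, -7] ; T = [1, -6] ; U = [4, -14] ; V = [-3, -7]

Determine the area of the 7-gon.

Apply the surveyor's formula: 2A = Σ (x_i·y_{i+1} − x_{i+1}·y_i), indices taken mod 7.
Σ = (-25) + (-18) + (-72) + (-41) + (10) + (-70) + (-135) = -351
Area = |Σ|/2 = 175.5.

175.5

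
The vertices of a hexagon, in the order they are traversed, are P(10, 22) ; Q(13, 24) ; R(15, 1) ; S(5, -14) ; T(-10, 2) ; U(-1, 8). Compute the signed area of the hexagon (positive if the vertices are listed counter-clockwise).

-459

Apply the shoelace (surveyor's) formula: 2A = Σ (x_i·y_{i+1} − x_{i+1}·y_i), indices taken mod 6.
Σ = (-46) + (-347) + (-215) + (-130) + (-78) + (-102) = -918
Signed area = Σ/2 = -459 (negative ⇒ clockwise traversal).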